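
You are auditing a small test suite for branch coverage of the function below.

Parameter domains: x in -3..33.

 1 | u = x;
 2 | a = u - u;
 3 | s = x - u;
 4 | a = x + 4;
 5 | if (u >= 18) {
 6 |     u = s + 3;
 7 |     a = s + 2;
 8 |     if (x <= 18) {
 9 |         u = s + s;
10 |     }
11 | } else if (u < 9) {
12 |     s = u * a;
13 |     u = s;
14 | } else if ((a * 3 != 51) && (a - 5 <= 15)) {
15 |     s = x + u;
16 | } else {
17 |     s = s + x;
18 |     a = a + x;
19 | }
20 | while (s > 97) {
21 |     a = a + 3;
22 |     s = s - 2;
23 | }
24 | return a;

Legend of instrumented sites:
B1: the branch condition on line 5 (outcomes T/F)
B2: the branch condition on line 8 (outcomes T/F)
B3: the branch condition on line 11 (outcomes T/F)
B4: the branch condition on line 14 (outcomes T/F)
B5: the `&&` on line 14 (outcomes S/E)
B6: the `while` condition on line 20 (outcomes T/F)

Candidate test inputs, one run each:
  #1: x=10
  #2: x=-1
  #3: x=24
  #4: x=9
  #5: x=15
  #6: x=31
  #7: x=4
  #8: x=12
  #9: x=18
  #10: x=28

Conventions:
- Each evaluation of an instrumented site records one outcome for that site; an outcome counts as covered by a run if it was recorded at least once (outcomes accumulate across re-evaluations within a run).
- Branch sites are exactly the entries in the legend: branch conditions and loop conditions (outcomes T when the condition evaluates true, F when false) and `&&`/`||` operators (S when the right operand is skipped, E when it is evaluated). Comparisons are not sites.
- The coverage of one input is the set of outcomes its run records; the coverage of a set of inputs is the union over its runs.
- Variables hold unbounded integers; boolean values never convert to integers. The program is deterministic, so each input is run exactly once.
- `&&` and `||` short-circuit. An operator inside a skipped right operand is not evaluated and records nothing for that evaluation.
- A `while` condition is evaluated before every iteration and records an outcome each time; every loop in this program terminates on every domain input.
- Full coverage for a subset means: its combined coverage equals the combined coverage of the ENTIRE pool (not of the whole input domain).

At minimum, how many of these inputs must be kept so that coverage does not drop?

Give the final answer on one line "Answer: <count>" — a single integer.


input #1, x=10: events B1->F, B3->F, B5->E, B4->T, B6->F; outcomes B1=F, B3=F, B4=T, B5=E, B6=F
input #2, x=-1: events B1->F, B3->T, B6->F; outcomes B1=F, B3=T, B6=F
input #3, x=24: events B1->T, B2->F, B6->F; outcomes B1=T, B2=F, B6=F
input #4, x=9: events B1->F, B3->F, B5->E, B4->T, B6->F; outcomes B1=F, B3=F, B4=T, B5=E, B6=F
input #5, x=15: events B1->F, B3->F, B5->E, B4->T, B6->F; outcomes B1=F, B3=F, B4=T, B5=E, B6=F
input #6, x=31: events B1->T, B2->F, B6->F; outcomes B1=T, B2=F, B6=F
input #7, x=4: events B1->F, B3->T, B6->F; outcomes B1=F, B3=T, B6=F
input #8, x=12: events B1->F, B3->F, B5->E, B4->T, B6->F; outcomes B1=F, B3=F, B4=T, B5=E, B6=F
input #9, x=18: events B1->T, B2->T, B6->F; outcomes B1=T, B2=T, B6=F
input #10, x=28: events B1->T, B2->F, B6->F; outcomes B1=T, B2=F, B6=F
union over all inputs: B1=T, B1=F, B2=T, B2=F, B3=T, B3=F, B4=T, B5=E, B6=F (9 outcomes)
checked all size-1 subsets: none covers 9 outcomes (max 5/9)
checked all size-2 subsets: none covers 9 outcomes (max 7/9)
checked all size-3 subsets: none covers 9 outcomes (max 8/9)
at size 4, {1, 2, 3, 9} reaches all 9 outcomes; every lexicographically earlier size-4 subset fails
Answer: 4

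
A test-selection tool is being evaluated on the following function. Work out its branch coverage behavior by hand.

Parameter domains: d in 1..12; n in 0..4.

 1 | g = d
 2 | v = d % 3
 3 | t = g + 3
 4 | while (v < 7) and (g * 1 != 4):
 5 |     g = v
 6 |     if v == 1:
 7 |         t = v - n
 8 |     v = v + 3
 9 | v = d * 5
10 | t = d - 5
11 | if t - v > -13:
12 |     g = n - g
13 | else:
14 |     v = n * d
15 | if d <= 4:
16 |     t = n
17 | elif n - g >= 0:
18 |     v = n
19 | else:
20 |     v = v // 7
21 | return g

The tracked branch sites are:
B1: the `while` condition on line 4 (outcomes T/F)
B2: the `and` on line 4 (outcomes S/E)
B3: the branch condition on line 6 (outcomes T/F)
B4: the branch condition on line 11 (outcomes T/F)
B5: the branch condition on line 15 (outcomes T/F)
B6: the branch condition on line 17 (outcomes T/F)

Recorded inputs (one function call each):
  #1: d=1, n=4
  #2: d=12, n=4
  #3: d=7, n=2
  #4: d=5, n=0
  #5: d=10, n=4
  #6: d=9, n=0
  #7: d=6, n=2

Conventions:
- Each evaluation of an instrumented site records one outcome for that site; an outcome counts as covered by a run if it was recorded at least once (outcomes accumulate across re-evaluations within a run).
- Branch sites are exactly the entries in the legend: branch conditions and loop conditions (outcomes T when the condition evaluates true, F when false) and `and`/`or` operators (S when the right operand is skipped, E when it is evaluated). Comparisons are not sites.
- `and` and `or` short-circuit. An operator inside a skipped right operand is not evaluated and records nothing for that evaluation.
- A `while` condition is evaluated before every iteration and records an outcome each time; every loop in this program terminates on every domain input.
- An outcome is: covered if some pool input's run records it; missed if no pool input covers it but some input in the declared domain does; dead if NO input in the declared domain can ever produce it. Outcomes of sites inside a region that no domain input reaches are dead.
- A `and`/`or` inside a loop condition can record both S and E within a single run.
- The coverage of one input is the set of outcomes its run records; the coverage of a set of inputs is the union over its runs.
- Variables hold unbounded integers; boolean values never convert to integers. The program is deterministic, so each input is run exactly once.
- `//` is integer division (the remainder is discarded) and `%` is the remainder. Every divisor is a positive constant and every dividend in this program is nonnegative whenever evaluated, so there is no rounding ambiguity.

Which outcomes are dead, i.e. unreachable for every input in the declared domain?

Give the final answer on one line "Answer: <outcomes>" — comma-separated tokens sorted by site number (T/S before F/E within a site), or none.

running all 60 domain inputs and tallying outcomes:
  reachable outcomes have witnesses, e.g. B1=T (e.g. d=1, n=0), B1=F (e.g. d=1, n=0), B2=S (e.g. d=1, n=0), B2=E (e.g. d=1, n=0)

Answer: none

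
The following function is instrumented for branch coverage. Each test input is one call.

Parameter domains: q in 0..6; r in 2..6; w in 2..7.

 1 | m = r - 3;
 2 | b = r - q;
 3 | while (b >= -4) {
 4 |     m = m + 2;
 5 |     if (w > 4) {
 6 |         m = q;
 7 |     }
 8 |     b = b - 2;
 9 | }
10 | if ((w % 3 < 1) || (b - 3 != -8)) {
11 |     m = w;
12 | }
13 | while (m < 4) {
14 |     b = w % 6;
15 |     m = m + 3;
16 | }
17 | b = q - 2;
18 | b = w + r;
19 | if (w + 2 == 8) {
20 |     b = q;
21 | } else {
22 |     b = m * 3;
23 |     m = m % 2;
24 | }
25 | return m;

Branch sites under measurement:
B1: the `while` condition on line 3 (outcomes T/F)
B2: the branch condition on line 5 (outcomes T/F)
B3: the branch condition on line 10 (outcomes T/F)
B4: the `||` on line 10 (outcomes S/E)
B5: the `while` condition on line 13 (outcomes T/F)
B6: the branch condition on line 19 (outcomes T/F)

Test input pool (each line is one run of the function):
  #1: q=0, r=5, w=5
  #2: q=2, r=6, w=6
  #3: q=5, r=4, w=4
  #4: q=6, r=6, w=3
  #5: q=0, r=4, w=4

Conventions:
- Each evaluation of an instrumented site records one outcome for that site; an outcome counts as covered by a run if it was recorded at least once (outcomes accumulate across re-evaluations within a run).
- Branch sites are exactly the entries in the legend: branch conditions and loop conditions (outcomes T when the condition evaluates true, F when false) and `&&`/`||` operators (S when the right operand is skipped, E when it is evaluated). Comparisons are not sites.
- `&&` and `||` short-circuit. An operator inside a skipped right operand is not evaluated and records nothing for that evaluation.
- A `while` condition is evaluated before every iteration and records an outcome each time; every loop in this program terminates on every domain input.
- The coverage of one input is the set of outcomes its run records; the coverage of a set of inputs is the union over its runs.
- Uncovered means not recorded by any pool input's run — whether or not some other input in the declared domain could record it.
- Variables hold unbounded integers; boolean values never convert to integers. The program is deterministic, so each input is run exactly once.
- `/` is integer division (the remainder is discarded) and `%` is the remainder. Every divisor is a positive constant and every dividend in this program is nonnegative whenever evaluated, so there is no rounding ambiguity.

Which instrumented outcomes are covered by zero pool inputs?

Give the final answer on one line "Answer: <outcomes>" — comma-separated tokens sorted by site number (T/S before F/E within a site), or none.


input #1 (q=0, r=5, w=5): events B1->T, B2->T, B1->T, B2->T, B1->T, B2->T, B1->T, B2->T, B1->T, B2->T, B1->F, B4->E, B3->F, B5->T, ...; covers B1=T, B1=F, B2=T, B3=F, B4=E, B5=T, B5=F, B6=F
input #2 (q=2, r=6, w=6): events B1->T, B2->T, B1->T, B2->T, B1->T, B2->T, B1->T, B2->T, B1->T, B2->T, B1->F, B4->S, B3->T, B5->F, ...; covers B1=T, B1=F, B2=T, B3=T, B4=S, B5=F, B6=T
input #3 (q=5, r=4, w=4): events B1->T, B2->F, B1->T, B2->F, B1->F, B4->E, B3->F, B5->F, B6->F; covers B1=T, B1=F, B2=F, B3=F, B4=E, B5=F, B6=F
input #4 (q=6, r=6, w=3): events B1->T, B2->F, B1->T, B2->F, B1->T, B2->F, B1->F, B4->S, B3->T, B5->T, B5->F, B6->F; covers B1=T, B1=F, B2=F, B3=T, B4=S, B5=T, B5=F, B6=F
input #5 (q=0, r=4, w=4): events B1->T, B2->F, B1->T, B2->F, B1->T, B2->F, B1->T, B2->F, B1->T, B2->F, B1->F, B4->E, B3->T, B5->F, ...; covers B1=T, B1=F, B2=F, B3=T, B4=E, B5=F, B6=F
union over the pool: B1=T, B1=F, B2=T, B2=F, B3=T, B3=F, B4=S, B4=E, B5=T, B5=F, B6=T, B6=F
uncovered (0 of 12): none
Answer: none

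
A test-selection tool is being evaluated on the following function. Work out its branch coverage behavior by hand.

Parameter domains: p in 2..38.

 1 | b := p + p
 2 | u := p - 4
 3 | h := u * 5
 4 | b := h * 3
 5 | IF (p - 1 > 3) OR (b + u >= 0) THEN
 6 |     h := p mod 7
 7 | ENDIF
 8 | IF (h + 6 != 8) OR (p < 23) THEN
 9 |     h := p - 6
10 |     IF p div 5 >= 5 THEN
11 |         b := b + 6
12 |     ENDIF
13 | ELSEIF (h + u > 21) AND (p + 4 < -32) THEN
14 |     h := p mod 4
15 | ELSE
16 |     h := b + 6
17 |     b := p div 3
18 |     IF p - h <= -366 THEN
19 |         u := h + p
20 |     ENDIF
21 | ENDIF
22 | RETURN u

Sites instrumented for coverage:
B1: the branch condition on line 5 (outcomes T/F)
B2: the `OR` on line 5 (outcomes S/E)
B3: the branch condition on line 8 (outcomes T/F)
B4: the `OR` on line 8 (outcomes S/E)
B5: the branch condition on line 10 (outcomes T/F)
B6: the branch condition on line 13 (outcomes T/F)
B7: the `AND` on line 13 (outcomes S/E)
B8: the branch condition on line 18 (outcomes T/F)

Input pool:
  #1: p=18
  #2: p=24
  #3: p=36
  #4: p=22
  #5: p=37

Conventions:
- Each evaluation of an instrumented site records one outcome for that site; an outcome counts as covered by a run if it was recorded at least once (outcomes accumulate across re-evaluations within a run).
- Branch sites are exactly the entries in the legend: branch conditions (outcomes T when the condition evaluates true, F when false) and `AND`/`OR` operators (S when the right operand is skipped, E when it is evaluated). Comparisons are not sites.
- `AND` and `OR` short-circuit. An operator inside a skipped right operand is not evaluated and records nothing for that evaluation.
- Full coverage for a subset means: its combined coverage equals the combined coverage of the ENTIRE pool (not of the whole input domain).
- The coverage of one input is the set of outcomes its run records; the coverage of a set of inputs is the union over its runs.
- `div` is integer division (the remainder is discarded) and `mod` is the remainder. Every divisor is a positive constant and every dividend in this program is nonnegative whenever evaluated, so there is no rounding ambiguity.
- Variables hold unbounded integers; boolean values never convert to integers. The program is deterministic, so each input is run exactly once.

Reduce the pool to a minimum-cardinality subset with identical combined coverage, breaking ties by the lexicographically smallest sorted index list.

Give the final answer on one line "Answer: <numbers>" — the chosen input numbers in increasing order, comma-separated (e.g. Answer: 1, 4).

run #1 (p=18) runs B2->S, B1->T, B4->S, B3->T, B5->F; records B1=T, B2=S, B3=T, B4=S, B5=F
run #2 (p=24) runs B2->S, B1->T, B4->S, B3->T, B5->F; records B1=T, B2=S, B3=T, B4=S, B5=F
run #3 (p=36) runs B2->S, B1->T, B4->S, B3->T, B5->T; records B1=T, B2=S, B3=T, B4=S, B5=T
run #4 (p=22) runs B2->S, B1->T, B4->S, B3->T, B5->F; records B1=T, B2=S, B3=T, B4=S, B5=F
run #5 (p=37) runs B2->S, B1->T, B4->E, B3->F, B7->E, B6->F, B8->T; records B1=T, B2=S, B3=F, B4=E, B6=F, B7=E, B8=T
pool-wide coverage (11 outcomes): B1=T, B2=S, B3=T, B3=F, B4=S, B4=E, B5=T, B5=F, B6=F, B7=E, B8=T
no size-1 subset reaches all 11 outcomes (best union: 7/11)
no size-2 subset reaches all 11 outcomes (best union: 10/11)
the canonical winner is {1, 3, 5}: size 3, full 11-outcome coverage, earliest index list among size-3 covers

Answer: 1, 3, 5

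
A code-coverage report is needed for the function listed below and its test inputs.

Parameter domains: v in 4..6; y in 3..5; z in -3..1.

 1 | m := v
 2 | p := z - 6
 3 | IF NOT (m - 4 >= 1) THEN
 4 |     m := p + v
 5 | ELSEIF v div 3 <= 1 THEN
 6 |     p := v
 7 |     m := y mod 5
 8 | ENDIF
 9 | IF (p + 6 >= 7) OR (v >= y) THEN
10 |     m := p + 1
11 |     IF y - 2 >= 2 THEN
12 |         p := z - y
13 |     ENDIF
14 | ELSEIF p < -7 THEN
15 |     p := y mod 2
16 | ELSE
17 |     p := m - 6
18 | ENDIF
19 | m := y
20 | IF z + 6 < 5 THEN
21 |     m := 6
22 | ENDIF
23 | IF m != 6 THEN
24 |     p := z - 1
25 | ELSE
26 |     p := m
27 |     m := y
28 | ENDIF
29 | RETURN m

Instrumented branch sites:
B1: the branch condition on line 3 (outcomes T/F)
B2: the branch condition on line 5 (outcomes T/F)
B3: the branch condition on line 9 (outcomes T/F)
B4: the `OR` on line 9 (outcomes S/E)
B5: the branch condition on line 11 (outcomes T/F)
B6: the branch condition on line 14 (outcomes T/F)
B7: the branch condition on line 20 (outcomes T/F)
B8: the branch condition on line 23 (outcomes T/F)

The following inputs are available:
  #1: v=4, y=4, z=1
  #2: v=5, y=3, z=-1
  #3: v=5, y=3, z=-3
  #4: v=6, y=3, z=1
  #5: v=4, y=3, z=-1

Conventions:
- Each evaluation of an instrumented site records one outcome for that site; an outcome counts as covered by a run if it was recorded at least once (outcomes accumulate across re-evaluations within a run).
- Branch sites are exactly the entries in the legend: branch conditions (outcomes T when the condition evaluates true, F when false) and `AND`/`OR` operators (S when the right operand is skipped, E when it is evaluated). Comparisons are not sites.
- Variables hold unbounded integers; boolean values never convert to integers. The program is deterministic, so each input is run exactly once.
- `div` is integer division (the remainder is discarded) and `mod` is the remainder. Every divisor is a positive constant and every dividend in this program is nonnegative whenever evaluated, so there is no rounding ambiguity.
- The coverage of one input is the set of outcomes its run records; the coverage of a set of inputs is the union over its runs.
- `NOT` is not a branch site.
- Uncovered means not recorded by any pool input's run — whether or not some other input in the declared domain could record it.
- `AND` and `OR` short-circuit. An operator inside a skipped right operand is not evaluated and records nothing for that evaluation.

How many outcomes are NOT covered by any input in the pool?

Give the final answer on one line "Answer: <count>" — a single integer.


input #1 (v=4, y=4, z=1): events B1->T, B4->E, B3->T, B5->T, B7->F, B8->T; covers B1=T, B3=T, B4=E, B5=T, B7=F, B8=T
input #2 (v=5, y=3, z=-1): events B1->F, B2->T, B4->S, B3->T, B5->F, B7->F, B8->T; covers B1=F, B2=T, B3=T, B4=S, B5=F, B7=F, B8=T
input #3 (v=5, y=3, z=-3): events B1->F, B2->T, B4->S, B3->T, B5->F, B7->T, B8->F; covers B1=F, B2=T, B3=T, B4=S, B5=F, B7=T, B8=F
input #4 (v=6, y=3, z=1): events B1->F, B2->F, B4->E, B3->T, B5->F, B7->F, B8->T; covers B1=F, B2=F, B3=T, B4=E, B5=F, B7=F, B8=T
input #5 (v=4, y=3, z=-1): events B1->T, B4->E, B3->T, B5->F, B7->F, B8->T; covers B1=T, B3=T, B4=E, B5=F, B7=F, B8=T
union over the pool: B1=T, B1=F, B2=T, B2=F, B3=T, B4=S, B4=E, B5=T, B5=F, B7=T, B7=F, B8=T, B8=F
uncovered (3 of 16): B3=F, B6=T, B6=F
Answer: 3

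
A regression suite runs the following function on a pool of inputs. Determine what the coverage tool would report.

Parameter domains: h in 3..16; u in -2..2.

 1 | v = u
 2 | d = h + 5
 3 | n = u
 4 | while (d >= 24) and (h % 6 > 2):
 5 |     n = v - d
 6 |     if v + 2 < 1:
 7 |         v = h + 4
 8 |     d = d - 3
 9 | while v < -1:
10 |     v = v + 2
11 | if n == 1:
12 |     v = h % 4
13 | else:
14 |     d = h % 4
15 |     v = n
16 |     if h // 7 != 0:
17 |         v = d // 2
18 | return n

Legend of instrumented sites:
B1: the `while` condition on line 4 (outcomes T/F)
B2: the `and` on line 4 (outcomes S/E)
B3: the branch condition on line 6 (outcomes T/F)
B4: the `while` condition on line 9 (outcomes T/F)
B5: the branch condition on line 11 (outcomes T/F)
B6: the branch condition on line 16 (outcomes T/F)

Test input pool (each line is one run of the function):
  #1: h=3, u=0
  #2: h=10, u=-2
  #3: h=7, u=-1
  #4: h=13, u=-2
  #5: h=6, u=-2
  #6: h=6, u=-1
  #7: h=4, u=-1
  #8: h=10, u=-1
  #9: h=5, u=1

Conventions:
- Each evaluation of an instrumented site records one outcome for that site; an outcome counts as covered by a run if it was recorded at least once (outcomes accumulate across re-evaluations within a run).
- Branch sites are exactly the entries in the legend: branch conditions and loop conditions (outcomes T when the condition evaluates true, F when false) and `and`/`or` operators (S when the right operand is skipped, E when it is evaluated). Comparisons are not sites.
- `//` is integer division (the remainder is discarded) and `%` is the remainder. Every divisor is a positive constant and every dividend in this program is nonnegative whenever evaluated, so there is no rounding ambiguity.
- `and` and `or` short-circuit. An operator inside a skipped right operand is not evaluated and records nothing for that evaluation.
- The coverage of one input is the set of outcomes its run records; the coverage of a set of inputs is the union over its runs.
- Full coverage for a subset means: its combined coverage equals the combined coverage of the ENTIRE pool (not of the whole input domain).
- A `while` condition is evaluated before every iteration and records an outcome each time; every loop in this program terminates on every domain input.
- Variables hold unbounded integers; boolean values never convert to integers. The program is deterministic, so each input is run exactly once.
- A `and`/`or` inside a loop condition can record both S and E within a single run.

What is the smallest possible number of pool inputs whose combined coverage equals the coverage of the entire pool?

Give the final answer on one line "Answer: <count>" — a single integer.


test 1 (h=3, u=0) fires B2->S, B1->F, B4->F, B5->F, B6->F; hits B1=F, B2=S, B4=F, B5=F, B6=F
test 2 (h=10, u=-2) fires B2->S, B1->F, B4->T, B4->F, B5->F, B6->T; hits B1=F, B2=S, B4=T, B4=F, B5=F, B6=T
test 3 (h=7, u=-1) fires B2->S, B1->F, B4->F, B5->F, B6->T; hits B1=F, B2=S, B4=F, B5=F, B6=T
test 4 (h=13, u=-2) fires B2->S, B1->F, B4->T, B4->F, B5->F, B6->T; hits B1=F, B2=S, B4=T, B4=F, B5=F, B6=T
test 5 (h=6, u=-2) fires B2->S, B1->F, B4->T, B4->F, B5->F, B6->F; hits B1=F, B2=S, B4=T, B4=F, B5=F, B6=F
test 6 (h=6, u=-1) fires B2->S, B1->F, B4->F, B5->F, B6->F; hits B1=F, B2=S, B4=F, B5=F, B6=F
test 7 (h=4, u=-1) fires B2->S, B1->F, B4->F, B5->F, B6->F; hits B1=F, B2=S, B4=F, B5=F, B6=F
test 8 (h=10, u=-1) fires B2->S, B1->F, B4->F, B5->F, B6->T; hits B1=F, B2=S, B4=F, B5=F, B6=T
test 9 (h=5, u=1) fires B2->S, B1->F, B4->F, B5->T; hits B1=F, B2=S, B4=F, B5=T
together the pool reaches 8 outcomes: B1=F, B2=S, B4=T, B4=F, B5=T, B5=F, B6=T, B6=F
checked all size-1 subsets: none covers 8 outcomes (max 6/8)
checked all size-2 subsets: none covers 8 outcomes (max 7/8)
at size 3, {1, 2, 9} reaches all 8 outcomes; every lexicographically earlier size-3 subset fails
Answer: 3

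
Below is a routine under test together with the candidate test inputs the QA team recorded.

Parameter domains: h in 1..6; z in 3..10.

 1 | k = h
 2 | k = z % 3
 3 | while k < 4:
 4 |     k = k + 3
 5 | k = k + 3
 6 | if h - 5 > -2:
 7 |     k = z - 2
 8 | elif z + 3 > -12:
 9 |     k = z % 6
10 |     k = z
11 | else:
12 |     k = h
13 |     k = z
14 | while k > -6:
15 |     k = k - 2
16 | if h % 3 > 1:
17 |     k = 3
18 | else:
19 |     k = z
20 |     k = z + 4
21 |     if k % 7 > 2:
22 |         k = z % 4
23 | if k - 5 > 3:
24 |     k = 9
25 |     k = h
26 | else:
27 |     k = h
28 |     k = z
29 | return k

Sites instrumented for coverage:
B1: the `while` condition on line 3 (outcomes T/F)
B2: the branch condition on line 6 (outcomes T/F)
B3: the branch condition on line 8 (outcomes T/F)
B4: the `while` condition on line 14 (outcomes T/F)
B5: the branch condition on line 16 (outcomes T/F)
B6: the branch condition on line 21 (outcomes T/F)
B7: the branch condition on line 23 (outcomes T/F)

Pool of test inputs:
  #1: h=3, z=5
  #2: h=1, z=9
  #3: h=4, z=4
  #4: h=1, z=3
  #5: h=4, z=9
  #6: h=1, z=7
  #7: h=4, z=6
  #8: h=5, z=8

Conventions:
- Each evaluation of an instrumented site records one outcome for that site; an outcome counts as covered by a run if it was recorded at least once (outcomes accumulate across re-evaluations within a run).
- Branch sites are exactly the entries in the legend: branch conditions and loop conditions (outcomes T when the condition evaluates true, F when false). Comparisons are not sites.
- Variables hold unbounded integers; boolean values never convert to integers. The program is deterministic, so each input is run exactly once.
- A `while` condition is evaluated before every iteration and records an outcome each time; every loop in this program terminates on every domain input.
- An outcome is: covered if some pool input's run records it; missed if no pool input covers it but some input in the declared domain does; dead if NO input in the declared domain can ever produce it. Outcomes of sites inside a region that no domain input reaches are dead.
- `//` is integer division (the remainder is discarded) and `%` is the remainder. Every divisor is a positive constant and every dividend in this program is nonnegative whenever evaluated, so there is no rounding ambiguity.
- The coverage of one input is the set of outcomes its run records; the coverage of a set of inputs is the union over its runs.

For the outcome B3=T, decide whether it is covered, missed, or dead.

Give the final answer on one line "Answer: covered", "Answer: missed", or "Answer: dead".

B3=T is recorded by pool input(s) 1, 2, 4, 6 -> covered

Answer: covered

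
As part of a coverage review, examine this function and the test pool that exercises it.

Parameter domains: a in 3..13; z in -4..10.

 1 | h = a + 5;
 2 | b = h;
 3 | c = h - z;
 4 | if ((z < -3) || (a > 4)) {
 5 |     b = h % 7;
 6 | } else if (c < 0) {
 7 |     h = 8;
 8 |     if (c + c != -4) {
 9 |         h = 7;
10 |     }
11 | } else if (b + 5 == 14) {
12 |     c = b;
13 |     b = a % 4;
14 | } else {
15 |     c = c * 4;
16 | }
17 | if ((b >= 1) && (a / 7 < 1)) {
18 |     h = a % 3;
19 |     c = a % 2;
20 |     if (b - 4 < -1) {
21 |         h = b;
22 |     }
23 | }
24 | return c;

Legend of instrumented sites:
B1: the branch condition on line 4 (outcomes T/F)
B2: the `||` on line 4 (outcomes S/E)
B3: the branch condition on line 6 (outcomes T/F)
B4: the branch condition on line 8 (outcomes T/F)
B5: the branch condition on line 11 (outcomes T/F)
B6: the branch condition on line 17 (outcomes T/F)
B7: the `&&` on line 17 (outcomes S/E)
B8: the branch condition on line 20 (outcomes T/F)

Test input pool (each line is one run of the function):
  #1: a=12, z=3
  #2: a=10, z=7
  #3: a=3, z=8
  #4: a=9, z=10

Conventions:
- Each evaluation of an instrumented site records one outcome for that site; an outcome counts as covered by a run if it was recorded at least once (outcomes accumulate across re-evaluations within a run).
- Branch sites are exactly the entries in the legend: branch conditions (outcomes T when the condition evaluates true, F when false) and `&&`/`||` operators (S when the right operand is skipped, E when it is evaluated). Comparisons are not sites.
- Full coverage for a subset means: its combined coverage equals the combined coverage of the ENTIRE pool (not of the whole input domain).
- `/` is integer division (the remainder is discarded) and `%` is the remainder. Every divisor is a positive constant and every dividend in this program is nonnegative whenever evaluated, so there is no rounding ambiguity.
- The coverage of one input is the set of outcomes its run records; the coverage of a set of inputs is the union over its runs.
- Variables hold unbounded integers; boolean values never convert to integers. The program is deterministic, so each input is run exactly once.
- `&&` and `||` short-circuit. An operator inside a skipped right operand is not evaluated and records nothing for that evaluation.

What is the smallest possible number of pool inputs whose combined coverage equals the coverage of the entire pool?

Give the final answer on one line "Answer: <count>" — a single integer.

test 1 (a=12, z=3) hits B1=T, B2=E, B6=F, B7=E
test 2 (a=10, z=7) hits B1=T, B2=E, B6=F, B7=E
test 3 (a=3, z=8) hits B1=F, B2=E, B3=F, B5=F, B6=T, B7=E, B8=F
test 4 (a=9, z=10) hits B1=T, B2=E, B6=F, B7=S
together the pool reaches 10 outcomes: B1=T, B1=F, B2=E, B3=F, B5=F, B6=T, B6=F, B7=S, B7=E, B8=F
size 1 is not enough: best union over all size-1 subsets is 7/10
size 2: inputs {3, 4} cover all 10 outcomes, and no lexicographically smaller subset of this size does

Answer: 2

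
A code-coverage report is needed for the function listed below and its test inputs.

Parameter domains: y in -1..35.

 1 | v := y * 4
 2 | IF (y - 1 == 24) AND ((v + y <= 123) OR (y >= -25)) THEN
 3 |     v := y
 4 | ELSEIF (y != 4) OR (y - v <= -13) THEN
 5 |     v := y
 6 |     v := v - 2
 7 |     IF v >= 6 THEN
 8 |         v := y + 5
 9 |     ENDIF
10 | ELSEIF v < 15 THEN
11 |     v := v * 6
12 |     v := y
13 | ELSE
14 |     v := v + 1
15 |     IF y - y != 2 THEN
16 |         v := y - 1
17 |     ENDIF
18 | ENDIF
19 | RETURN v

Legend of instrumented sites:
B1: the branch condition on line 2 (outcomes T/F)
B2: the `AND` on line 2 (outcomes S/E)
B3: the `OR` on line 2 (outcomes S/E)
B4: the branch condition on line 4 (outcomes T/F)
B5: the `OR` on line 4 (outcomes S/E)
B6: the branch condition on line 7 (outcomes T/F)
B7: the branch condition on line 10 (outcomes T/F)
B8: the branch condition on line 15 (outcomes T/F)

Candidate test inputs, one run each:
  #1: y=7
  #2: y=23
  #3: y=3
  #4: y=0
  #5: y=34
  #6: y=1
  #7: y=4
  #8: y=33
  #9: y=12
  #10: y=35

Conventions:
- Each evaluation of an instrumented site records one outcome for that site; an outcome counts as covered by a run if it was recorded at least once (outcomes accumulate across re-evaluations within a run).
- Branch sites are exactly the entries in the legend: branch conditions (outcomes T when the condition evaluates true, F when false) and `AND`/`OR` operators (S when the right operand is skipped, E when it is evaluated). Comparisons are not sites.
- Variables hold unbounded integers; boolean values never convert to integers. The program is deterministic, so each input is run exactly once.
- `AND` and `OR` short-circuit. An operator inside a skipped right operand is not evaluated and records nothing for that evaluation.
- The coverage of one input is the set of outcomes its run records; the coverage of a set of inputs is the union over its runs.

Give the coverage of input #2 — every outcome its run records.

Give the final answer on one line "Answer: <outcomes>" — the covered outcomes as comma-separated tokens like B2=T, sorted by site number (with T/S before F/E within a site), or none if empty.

Simulating input #2 (y=23) step by step:
  B2->S, B1->F, B5->S, B4->T, B6->T
distinct outcomes covered: B1=F, B2=S, B4=T, B5=S, B6=T

Answer: B1=F, B2=S, B4=T, B5=S, B6=T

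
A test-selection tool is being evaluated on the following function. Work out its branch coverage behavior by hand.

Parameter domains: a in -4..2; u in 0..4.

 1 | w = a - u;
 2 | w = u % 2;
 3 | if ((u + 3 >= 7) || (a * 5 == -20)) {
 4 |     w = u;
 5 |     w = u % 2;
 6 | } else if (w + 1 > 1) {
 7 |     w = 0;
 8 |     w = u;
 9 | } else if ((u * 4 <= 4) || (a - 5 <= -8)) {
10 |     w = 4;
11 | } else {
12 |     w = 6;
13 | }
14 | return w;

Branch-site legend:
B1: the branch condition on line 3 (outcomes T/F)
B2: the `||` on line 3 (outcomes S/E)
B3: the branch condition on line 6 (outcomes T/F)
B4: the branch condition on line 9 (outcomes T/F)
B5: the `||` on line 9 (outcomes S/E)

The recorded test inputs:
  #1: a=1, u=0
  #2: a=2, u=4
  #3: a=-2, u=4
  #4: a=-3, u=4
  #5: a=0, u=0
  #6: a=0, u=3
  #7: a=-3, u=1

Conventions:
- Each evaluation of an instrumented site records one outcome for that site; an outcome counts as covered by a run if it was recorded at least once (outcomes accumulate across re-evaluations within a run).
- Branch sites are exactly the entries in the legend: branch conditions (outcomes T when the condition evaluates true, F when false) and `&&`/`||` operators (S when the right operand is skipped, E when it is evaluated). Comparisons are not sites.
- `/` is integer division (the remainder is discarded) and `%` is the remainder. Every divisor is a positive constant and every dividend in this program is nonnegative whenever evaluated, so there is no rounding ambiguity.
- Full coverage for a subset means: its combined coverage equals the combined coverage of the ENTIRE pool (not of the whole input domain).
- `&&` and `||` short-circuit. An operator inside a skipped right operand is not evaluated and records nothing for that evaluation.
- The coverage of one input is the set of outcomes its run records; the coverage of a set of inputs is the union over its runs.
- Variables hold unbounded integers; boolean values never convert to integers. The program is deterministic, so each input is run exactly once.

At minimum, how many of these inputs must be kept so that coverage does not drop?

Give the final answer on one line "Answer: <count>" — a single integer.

run #1 (a=1, u=0) runs B2->E, B1->F, B3->F, B5->S, B4->T; records B1=F, B2=E, B3=F, B4=T, B5=S
run #2 (a=2, u=4) runs B2->S, B1->T; records B1=T, B2=S
run #3 (a=-2, u=4) runs B2->S, B1->T; records B1=T, B2=S
run #4 (a=-3, u=4) runs B2->S, B1->T; records B1=T, B2=S
run #5 (a=0, u=0) runs B2->E, B1->F, B3->F, B5->S, B4->T; records B1=F, B2=E, B3=F, B4=T, B5=S
run #6 (a=0, u=3) runs B2->E, B1->F, B3->T; records B1=F, B2=E, B3=T
run #7 (a=-3, u=1) runs B2->E, B1->F, B3->T; records B1=F, B2=E, B3=T
pool-wide coverage (8 outcomes): B1=T, B1=F, B2=S, B2=E, B3=T, B3=F, B4=T, B5=S
size 1 is not enough: best union over all size-1 subsets is 5/8
size 2 is not enough: best union over all size-2 subsets is 7/8
inputs {1, 2, 6} (size 3) cover everything; no size-3 subset with a lexicographically smaller index list covers all 8

Answer: 3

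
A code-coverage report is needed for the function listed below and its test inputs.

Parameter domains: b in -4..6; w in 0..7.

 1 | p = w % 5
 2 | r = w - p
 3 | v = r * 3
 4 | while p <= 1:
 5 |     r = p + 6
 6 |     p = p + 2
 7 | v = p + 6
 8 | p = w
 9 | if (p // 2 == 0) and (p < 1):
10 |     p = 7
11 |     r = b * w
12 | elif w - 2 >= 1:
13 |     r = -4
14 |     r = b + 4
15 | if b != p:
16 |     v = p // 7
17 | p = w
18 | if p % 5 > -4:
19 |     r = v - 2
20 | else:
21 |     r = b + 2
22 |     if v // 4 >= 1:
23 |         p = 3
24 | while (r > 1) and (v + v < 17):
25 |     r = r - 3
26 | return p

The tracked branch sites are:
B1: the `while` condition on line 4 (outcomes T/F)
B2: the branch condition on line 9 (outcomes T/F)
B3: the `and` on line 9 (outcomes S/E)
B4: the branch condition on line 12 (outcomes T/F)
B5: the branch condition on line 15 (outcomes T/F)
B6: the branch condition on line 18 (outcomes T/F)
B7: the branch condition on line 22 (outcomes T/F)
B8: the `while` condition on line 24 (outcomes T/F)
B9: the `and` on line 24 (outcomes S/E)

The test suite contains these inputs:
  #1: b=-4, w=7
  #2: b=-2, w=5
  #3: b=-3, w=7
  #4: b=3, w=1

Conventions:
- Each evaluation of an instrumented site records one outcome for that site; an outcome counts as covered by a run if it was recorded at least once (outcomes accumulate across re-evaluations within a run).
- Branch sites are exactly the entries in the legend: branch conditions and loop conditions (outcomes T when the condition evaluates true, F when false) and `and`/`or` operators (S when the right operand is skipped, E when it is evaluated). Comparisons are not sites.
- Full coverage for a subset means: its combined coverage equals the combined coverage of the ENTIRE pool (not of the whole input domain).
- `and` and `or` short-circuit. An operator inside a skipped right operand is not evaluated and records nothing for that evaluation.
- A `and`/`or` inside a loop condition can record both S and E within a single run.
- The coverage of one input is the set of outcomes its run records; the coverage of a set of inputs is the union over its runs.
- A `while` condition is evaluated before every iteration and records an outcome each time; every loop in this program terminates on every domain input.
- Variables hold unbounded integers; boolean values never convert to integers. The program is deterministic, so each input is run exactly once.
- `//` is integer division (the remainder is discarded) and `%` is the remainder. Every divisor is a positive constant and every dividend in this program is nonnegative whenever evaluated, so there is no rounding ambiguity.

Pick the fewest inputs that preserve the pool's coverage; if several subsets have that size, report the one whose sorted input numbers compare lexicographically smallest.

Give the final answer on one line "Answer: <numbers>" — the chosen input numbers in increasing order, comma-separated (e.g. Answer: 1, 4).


run #1 (b=-4, w=7) runs B1->F, B3->S, B2->F, B4->T, B5->T, B6->T, B9->S, B8->F; records B1=F, B2=F, B3=S, B4=T, B5=T, B6=T, B8=F, B9=S
run #2 (b=-2, w=5) runs B1->T, B1->F, B3->S, B2->F, B4->T, B5->T, B6->T, B9->S, B8->F; records B1=T, B1=F, B2=F, B3=S, B4=T, B5=T, B6=T, B8=F, B9=S
run #3 (b=-3, w=7) runs B1->F, B3->S, B2->F, B4->T, B5->T, B6->T, B9->S, B8->F; records B1=F, B2=F, B3=S, B4=T, B5=T, B6=T, B8=F, B9=S
run #4 (b=3, w=1) runs B1->T, B1->F, B3->E, B2->F, B4->F, B5->T, B6->T, B9->S, B8->F; records B1=T, B1=F, B2=F, B3=E, B4=F, B5=T, B6=T, B8=F, B9=S
pool-wide coverage (11 outcomes): B1=T, B1=F, B2=F, B3=S, B3=E, B4=T, B4=F, B5=T, B6=T, B8=F, B9=S
size 1 is not enough: best union over all size-1 subsets is 9/11
the canonical winner is {1, 4}: size 2, full 11-outcome coverage, earliest index list among size-2 covers
Answer: 1, 4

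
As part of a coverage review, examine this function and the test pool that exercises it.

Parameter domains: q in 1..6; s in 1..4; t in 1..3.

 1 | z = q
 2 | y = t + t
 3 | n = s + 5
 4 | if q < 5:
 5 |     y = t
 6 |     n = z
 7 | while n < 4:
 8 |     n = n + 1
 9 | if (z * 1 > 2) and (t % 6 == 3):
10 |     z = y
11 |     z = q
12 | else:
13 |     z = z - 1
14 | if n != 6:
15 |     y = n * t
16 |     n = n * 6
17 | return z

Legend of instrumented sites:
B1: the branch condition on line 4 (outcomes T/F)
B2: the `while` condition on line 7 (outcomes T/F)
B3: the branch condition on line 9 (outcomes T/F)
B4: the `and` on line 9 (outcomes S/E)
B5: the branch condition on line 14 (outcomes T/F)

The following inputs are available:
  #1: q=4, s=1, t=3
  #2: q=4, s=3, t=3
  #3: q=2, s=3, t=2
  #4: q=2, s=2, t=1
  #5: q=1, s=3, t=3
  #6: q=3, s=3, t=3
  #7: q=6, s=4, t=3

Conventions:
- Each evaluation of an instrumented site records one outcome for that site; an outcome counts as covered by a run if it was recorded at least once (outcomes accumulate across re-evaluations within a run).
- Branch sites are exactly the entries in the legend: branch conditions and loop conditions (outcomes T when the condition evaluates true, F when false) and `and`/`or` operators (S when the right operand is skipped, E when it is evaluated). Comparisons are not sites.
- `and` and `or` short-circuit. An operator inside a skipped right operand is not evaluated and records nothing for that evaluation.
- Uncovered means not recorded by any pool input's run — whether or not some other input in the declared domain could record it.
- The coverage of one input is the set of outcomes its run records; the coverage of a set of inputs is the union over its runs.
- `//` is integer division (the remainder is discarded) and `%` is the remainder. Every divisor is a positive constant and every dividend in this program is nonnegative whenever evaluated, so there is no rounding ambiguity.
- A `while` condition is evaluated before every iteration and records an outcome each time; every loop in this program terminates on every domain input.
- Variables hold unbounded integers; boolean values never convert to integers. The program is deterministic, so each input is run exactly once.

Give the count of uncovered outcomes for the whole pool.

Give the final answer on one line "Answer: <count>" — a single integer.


input #1, q=4, s=1, t=3: events B1->T, B2->F, B4->E, B3->T, B5->T; outcomes B1=T, B2=F, B3=T, B4=E, B5=T
input #2, q=4, s=3, t=3: events B1->T, B2->F, B4->E, B3->T, B5->T; outcomes B1=T, B2=F, B3=T, B4=E, B5=T
input #3, q=2, s=3, t=2: events B1->T, B2->T, B2->T, B2->F, B4->S, B3->F, B5->T; outcomes B1=T, B2=T, B2=F, B3=F, B4=S, B5=T
input #4, q=2, s=2, t=1: events B1->T, B2->T, B2->T, B2->F, B4->S, B3->F, B5->T; outcomes B1=T, B2=T, B2=F, B3=F, B4=S, B5=T
input #5, q=1, s=3, t=3: events B1->T, B2->T, B2->T, B2->T, B2->F, B4->S, B3->F, B5->T; outcomes B1=T, B2=T, B2=F, B3=F, B4=S, B5=T
input #6, q=3, s=3, t=3: events B1->T, B2->T, B2->F, B4->E, B3->T, B5->T; outcomes B1=T, B2=T, B2=F, B3=T, B4=E, B5=T
input #7, q=6, s=4, t=3: events B1->F, B2->F, B4->E, B3->T, B5->T; outcomes B1=F, B2=F, B3=T, B4=E, B5=T
union over the pool: B1=T, B1=F, B2=T, B2=F, B3=T, B3=F, B4=S, B4=E, B5=T
uncovered (1 of 10): B5=F
Answer: 1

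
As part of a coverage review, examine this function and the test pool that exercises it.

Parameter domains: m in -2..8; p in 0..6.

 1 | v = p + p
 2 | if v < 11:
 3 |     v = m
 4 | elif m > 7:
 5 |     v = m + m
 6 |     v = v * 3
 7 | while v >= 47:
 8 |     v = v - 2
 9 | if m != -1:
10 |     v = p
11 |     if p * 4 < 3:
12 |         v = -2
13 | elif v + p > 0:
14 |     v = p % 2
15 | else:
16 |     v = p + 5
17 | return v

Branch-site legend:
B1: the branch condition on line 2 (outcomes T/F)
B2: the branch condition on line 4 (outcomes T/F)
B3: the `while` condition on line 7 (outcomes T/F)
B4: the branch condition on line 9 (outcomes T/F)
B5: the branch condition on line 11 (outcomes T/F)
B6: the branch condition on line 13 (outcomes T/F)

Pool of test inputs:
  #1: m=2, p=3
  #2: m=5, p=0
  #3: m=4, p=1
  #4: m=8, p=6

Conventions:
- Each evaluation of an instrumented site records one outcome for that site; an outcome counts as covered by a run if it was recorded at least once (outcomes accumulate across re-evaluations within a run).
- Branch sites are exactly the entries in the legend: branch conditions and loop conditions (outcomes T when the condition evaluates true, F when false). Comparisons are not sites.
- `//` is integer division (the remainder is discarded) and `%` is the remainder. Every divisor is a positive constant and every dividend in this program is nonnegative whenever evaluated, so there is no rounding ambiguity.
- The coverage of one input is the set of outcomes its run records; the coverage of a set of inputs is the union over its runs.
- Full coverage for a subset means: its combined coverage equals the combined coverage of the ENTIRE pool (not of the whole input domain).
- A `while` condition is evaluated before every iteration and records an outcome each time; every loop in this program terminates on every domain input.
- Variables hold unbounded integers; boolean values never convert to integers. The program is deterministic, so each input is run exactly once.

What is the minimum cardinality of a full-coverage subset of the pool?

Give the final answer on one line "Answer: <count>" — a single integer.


run #1 (m=2, p=3) runs B1->T, B3->F, B4->T, B5->F; records B1=T, B3=F, B4=T, B5=F
run #2 (m=5, p=0) runs B1->T, B3->F, B4->T, B5->T; records B1=T, B3=F, B4=T, B5=T
run #3 (m=4, p=1) runs B1->T, B3->F, B4->T, B5->F; records B1=T, B3=F, B4=T, B5=F
run #4 (m=8, p=6) runs B1->F, B2->T, B3->T, B3->F, B4->T, B5->F; records B1=F, B2=T, B3=T, B3=F, B4=T, B5=F
pool-wide coverage (8 outcomes): B1=T, B1=F, B2=T, B3=T, B3=F, B4=T, B5=T, B5=F
every size-1 subset falls short of the 8 outcomes (best: 6/8)
at size 2, {2, 4} reaches all 8 outcomes; every lexicographically earlier size-2 subset fails
Answer: 2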